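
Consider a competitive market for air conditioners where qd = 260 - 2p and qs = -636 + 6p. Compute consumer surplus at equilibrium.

Consumer surplus = 324

Equilibrium: 260 - 2p = -636 + 6p gives p* = 112, q* = 36.
Demand choke price (qd = 0): p = 130.
CS = ½(130 − 112)(36) = 324.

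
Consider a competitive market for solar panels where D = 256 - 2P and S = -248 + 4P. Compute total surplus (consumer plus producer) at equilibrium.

Total surplus = 2904

Equilibrium: 256 - 2P = -248 + 4P gives P* = 84, Q* = 88.
Demand choke price: P = 128; supply starts at P = 62.
CS = ½(128 − 84)(88) = 1936; PS = ½(84 − 62)(88) = 968.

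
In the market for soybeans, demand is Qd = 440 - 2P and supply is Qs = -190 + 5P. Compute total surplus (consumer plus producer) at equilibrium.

Total surplus = 23660

Equilibrium: 440 - 2P = -190 + 5P gives P* = 90, Q* = 260.
Demand choke price: P = 220; supply starts at P = 38.
CS = ½(220 − 90)(260) = 16900; PS = ½(90 − 38)(260) = 6760.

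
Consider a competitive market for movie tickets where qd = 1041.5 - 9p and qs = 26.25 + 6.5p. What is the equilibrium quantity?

Set qd = qs: 1041.5 - 9p = 26.25 + 6.5p.
1015.25 = 15.5p, so p* = 65.5.
q* = 1041.5 − 9(65.5) = 452.

q* = 452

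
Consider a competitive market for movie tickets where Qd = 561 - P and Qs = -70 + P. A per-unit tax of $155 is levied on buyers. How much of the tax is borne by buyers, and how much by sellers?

Pre-tax equilibrium: P* = 315.5, Q* = 245.5.
Tax on buyers shifts demand to Qd = 561 − 1(P + 155) = 406 - P.
406 - P = -70 + P gives seller price Ps = 238; buyers pay Pb = 238 + 155 = 393.
New quantity: Q = 561 − 1(393) = 168.
Buyer burden = 393 − 315.5 = 77.5; seller burden = 315.5 − 238 = 77.5.

Buyers bear $77.5, sellers bear $77.5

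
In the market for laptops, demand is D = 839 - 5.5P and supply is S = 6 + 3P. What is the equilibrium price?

P* = 98

Set D = S: 839 - 5.5P = 6 + 3P.
833 = 8.5P, so P* = 98.
Q* = 839 − 5.5(98) = 300.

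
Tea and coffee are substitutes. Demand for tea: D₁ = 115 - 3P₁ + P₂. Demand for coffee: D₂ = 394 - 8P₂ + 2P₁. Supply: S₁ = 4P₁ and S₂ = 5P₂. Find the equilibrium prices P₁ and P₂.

P₁ = 1889/89, P₂ = 2988/89

Market 1: 115 - 3P₁ + P₂ = 4P₁ → 7P₁ - P₂ = 115.
Market 2: 13P₂ - 2P₁ = 394.
Eliminating P₂: 13×(1) + 1×(2) gives 89P₁ = 1889, so P₁ = 1889/89.
Back-substitute into (2): P₂ = (394 + 2×1889/89) / 13 = 2988/89.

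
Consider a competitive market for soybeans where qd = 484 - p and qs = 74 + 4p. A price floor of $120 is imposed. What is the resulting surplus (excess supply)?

Equilibrium price would be p* = 82, so the floor at 120 binds.
At p = 120: qd = 364, qs = 554.
Surplus = 554 − 364 = 190.

Surplus = 190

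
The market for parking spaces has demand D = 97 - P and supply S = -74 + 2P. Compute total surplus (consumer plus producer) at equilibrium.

Total surplus = 1200

Equilibrium: 97 - P = -74 + 2P gives P* = 57, Q* = 40.
Demand choke price: P = 97; supply starts at P = 37.
CS = ½(97 − 57)(40) = 800; PS = ½(57 − 37)(40) = 400.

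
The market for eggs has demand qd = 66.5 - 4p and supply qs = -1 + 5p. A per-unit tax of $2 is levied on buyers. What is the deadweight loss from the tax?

Pre-tax equilibrium: p* = 7.5, q* = 36.5.
Tax on buyers shifts demand to qd = 66.5 − 4(p + 2) = 58.5 - 4p.
58.5 - 4p = -1 + 5p gives seller price ps = 119/18; buyers pay pb = 119/18 + 2 = 155/18.
New quantity: q = 66.5 − 4(155/18) = 577/18.
DWL = ½ × 2 × (36.5 − 577/18) = 40/9.

Deadweight loss = 40/9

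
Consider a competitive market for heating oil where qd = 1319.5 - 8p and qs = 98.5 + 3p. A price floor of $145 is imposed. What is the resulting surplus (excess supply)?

Surplus = 374

Equilibrium price would be p* = 111, so the floor at 145 binds.
At p = 145: qd = 159.5, qs = 533.5.
Surplus = 533.5 − 159.5 = 374.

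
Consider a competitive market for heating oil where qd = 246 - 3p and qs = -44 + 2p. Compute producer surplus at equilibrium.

Producer surplus = 1296

Equilibrium: 246 - 3p = -44 + 2p gives p* = 58, q* = 72.
Supply starts at p = 22 (where qs = 0).
PS = ½(58 − 22)(72) = 1296.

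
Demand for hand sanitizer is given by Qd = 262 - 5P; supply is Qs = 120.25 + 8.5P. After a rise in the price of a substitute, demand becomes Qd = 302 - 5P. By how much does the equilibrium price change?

Original equilibrium: P* = 10.5, Q* = 209.5.
New equilibrium: 302 - 5P = 120.25 + 8.5P, so 181.75 = 13.5P and P' = 727/54; Q' = 302 − 5(727/54) = 12673/54.
Change in price: 727/54 − 10.5 = 80/27.

ΔP = 80/27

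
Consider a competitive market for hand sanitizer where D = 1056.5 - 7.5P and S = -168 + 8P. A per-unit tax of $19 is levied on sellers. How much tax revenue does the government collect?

Tax revenue = 229976/31

Pre-tax equilibrium: P* = 79, Q* = 464.
Tax on sellers shifts supply to S = -168 + 8(P − 19) = -320 + 8P.
1056.5 - 7.5P = -320 + 8P gives buyer price Pb = 2753/31; sellers receive Ps = 2753/31 − 19 = 2164/31.
New quantity: Q = 1056.5 − 7.5(2753/31) = 12104/31.
Revenue = 19 × 12104/31 = 229976/31.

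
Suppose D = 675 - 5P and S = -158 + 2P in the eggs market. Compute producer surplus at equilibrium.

Equilibrium: 675 - 5P = -158 + 2P gives P* = 119, Q* = 80.
Supply starts at P = 79 (where S = 0).
PS = ½(119 − 79)(80) = 1600.

Producer surplus = 1600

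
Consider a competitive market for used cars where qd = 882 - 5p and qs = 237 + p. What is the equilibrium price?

p* = 107.5

Set qd = qs: 882 - 5p = 237 + p.
645 = 6p, so p* = 107.5.
q* = 882 − 5(107.5) = 344.5.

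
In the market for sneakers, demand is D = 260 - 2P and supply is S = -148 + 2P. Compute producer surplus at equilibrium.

Producer surplus = 784

Equilibrium: 260 - 2P = -148 + 2P gives P* = 102, Q* = 56.
Supply starts at P = 74 (where S = 0).
PS = ½(102 − 74)(56) = 784.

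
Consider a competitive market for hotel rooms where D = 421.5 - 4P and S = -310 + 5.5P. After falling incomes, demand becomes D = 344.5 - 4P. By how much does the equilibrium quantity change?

Original equilibrium: P* = 77, Q* = 113.5.
New equilibrium: 344.5 - 4P = -310 + 5.5P, so 654.5 = 9.5P and P' = 1309/19; Q' = 344.5 − 4(1309/19) = 2619/38.
Change in quantity: 2619/38 − 113.5 = -847/19.

ΔQ = -847/19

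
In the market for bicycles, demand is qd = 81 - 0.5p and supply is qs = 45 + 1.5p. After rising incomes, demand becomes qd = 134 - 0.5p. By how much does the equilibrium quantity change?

Original equilibrium: p* = 18, q* = 72.
New equilibrium: 134 - 0.5p = 45 + 1.5p, so 89 = 2p and p' = 44.5; q' = 134 − 0.5(44.5) = 111.75.
Change in quantity: 111.75 − 72 = 39.75.

Δq = 39.75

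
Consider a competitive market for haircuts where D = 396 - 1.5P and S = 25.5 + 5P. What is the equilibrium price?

P* = 57

Set D = S: 396 - 1.5P = 25.5 + 5P.
370.5 = 6.5P, so P* = 57.
Q* = 396 − 1.5(57) = 310.5.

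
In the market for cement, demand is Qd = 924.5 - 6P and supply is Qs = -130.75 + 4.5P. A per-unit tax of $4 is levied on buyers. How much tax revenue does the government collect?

Pre-tax equilibrium: P* = 100.5, Q* = 321.5.
Tax on buyers shifts demand to Qd = 924.5 − 6(P + 4) = 900.5 - 6P.
900.5 - 6P = -130.75 + 4.5P gives seller price Ps = 1375/14; buyers pay Pb = 1375/14 + 4 = 1431/14.
New quantity: Q = 924.5 − 6(1431/14) = 4357/14.
Revenue = 4 × 4357/14 = 8714/7.

Tax revenue = 8714/7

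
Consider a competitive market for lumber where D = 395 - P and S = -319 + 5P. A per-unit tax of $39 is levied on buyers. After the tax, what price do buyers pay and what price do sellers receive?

Buyers pay $151.5, sellers receive $112.5

Pre-tax equilibrium: P* = 119, Q* = 276.
Tax on buyers shifts demand to D = 395 − 1(P + 39) = 356 - P.
356 - P = -319 + 5P gives seller price Ps = 112.5; buyers pay Pb = 112.5 + 39 = 151.5.
New quantity: Q = 395 − 1(151.5) = 243.5.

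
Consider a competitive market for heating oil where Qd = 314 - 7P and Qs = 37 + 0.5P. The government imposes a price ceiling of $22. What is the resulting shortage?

Shortage = 112

Equilibrium price would be P* = 554/15, so the ceiling at 22 binds.
At P = 22: Qd = 314 − 7(22) = 160, Qs = 37 + 0.5(22) = 48.
Shortage = 160 − 48 = 112.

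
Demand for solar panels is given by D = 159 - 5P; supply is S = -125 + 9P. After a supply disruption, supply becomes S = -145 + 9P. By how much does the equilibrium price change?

ΔP = 10/7

Original equilibrium: P* = 142/7, Q* = 403/7.
New equilibrium: 159 - 5P = -145 + 9P, so 304 = 14P and P' = 152/7; Q' = 159 − 5(152/7) = 353/7.
Change in price: 152/7 − 142/7 = 10/7.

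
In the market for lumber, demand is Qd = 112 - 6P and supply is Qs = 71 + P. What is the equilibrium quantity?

Set Qd = Qs: 112 - 6P = 71 + P.
41 = 7P, so P* = 41/7.
Q* = 112 − 6(41/7) = 538/7.

Q* = 538/7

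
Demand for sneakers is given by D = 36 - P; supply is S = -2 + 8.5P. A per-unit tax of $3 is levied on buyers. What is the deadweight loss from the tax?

Pre-tax equilibrium: P* = 4, Q* = 32.
Tax on buyers shifts demand to D = 36 − 1(P + 3) = 33 - P.
33 - P = -2 + 8.5P gives seller price Ps = 70/19; buyers pay Pb = 70/19 + 3 = 127/19.
New quantity: Q = 36 − 1(127/19) = 557/19.
DWL = ½ × 3 × (32 − 557/19) = 153/38.

Deadweight loss = 153/38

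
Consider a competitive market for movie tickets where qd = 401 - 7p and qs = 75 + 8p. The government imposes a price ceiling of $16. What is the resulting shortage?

Shortage = 86

Equilibrium price would be p* = 326/15, so the ceiling at 16 binds.
At p = 16: qd = 401 − 7(16) = 289, qs = 75 + 8(16) = 203.
Shortage = 289 − 203 = 86.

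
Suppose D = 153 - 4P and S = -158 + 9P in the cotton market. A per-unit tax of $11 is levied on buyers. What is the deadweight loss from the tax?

Deadweight loss = 2178/13

Pre-tax equilibrium: P* = 311/13, Q* = 745/13.
Tax on buyers shifts demand to D = 153 − 4(P + 11) = 109 - 4P.
109 - 4P = -158 + 9P gives seller price Ps = 267/13; buyers pay Pb = 267/13 + 11 = 410/13.
New quantity: Q = 153 − 4(410/13) = 349/13.
DWL = ½ × 11 × (745/13 − 349/13) = 2178/13.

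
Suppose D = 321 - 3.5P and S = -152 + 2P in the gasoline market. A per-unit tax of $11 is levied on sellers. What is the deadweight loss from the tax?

Pre-tax equilibrium: P* = 86, Q* = 20.
Tax on sellers shifts supply to S = -152 + 2(P − 11) = -174 + 2P.
321 - 3.5P = -174 + 2P gives buyer price Pb = 90; sellers receive Ps = 90 − 11 = 79.
New quantity: Q = 321 − 3.5(90) = 6.
DWL = ½ × 11 × (20 − 6) = 77.

Deadweight loss = 77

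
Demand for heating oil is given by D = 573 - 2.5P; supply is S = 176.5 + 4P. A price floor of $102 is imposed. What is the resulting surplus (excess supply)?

Equilibrium price would be P* = 61, so the floor at 102 binds.
At P = 102: D = 318, S = 584.5.
Surplus = 584.5 − 318 = 266.5.

Surplus = 266.5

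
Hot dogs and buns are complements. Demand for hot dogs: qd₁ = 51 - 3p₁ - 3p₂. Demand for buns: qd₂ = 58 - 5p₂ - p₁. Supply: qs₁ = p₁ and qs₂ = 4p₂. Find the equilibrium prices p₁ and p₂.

Market 1: 51 - 3p₁ - 3p₂ = p₁ → 4p₁ + 3p₂ = 51.
Market 2: 9p₂ + p₁ = 58.
Eliminating p₂: 9×(1) − 3×(2) gives 33p₁ = 285, so p₁ = 95/11.
Back-substitute into (2): p₂ = (58 − 1×95/11) / 9 = 181/33.

p₁ = 95/11, p₂ = 181/33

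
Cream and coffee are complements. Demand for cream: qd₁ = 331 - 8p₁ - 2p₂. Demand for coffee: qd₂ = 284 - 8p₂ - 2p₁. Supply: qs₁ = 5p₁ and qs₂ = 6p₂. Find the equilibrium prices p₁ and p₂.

p₁ = 2033/89, p₂ = 1515/89

Market 1: 331 - 8p₁ - 2p₂ = 5p₁ → 13p₁ + 2p₂ = 331.
Market 2: 14p₂ + 2p₁ = 284.
Eliminating p₂: 14×(1) − 2×(2) gives 178p₁ = 4066, so p₁ = 2033/89.
Back-substitute into (2): p₂ = (284 − 2×2033/89) / 14 = 1515/89.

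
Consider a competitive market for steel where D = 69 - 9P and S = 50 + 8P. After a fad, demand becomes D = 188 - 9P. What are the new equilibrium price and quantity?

Original equilibrium: P* = 19/17, Q* = 1002/17.
New equilibrium: 188 - 9P = 50 + 8P, so 138 = 17P and P' = 138/17; Q' = 188 − 9(138/17) = 1954/17.

P' = 138/17, Q' = 1954/17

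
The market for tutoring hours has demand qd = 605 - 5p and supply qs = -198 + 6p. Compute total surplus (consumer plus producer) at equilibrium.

Total surplus = 10560

Equilibrium: 605 - 5p = -198 + 6p gives p* = 73, q* = 240.
Demand choke price: p = 121; supply starts at p = 33.
CS = ½(121 − 73)(240) = 5760; PS = ½(73 − 33)(240) = 4800.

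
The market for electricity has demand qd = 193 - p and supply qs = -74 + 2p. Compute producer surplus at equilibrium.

Producer surplus = 2704

Equilibrium: 193 - p = -74 + 2p gives p* = 89, q* = 104.
Supply starts at p = 37 (where qs = 0).
PS = ½(89 − 37)(104) = 2704.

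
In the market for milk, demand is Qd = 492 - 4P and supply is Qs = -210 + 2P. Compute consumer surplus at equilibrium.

Consumer surplus = 72

Equilibrium: 492 - 4P = -210 + 2P gives P* = 117, Q* = 24.
Demand choke price (Qd = 0): P = 123.
CS = ½(123 − 117)(24) = 72.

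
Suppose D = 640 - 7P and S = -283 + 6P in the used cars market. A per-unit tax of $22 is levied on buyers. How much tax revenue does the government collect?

Pre-tax equilibrium: P* = 71, Q* = 143.
Tax on buyers shifts demand to D = 640 − 7(P + 22) = 486 - 7P.
486 - 7P = -283 + 6P gives seller price Ps = 769/13; buyers pay Pb = 769/13 + 22 = 1055/13.
New quantity: Q = 640 − 7(1055/13) = 935/13.
Revenue = 22 × 935/13 = 20570/13.

Tax revenue = 20570/13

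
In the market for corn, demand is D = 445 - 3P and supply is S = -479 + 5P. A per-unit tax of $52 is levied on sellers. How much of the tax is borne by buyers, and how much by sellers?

Buyers bear $32.5, sellers bear $19.5

Pre-tax equilibrium: P* = 115.5, Q* = 98.5.
Tax on sellers shifts supply to S = -479 + 5(P − 52) = -739 + 5P.
445 - 3P = -739 + 5P gives buyer price Pb = 148; sellers receive Ps = 148 − 52 = 96.
New quantity: Q = 445 − 3(148) = 1.
Buyer burden = 148 − 115.5 = 32.5; seller burden = 115.5 − 96 = 19.5.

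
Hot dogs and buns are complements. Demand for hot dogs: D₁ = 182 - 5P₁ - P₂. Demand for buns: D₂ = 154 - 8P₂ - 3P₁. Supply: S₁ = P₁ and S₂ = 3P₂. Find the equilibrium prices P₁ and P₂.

Market 1: 182 - 5P₁ - P₂ = P₁ → 6P₁ + P₂ = 182.
Market 2: 11P₂ + 3P₁ = 154.
Eliminating P₂: 11×(1) − 1×(2) gives 63P₁ = 1848, so P₁ = 88/3.
Back-substitute into (2): P₂ = (154 − 3×88/3) / 11 = 6.

P₁ = 88/3, P₂ = 6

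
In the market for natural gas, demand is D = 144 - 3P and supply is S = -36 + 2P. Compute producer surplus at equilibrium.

Producer surplus = 324

Equilibrium: 144 - 3P = -36 + 2P gives P* = 36, Q* = 36.
Supply starts at P = 18 (where S = 0).
PS = ½(36 − 18)(36) = 324.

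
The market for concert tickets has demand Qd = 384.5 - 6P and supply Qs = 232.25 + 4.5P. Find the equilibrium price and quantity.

Set Qd = Qs: 384.5 - 6P = 232.25 + 4.5P.
152.25 = 10.5P, so P* = 14.5.
Q* = 384.5 − 6(14.5) = 297.5.

P* = 14.5, Q* = 297.5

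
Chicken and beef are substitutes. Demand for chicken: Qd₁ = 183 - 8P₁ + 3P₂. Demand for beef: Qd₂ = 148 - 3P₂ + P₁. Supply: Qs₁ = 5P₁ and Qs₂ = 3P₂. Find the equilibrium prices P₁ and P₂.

P₁ = 20.56, P₂ = 2107/75

Market 1: 183 - 8P₁ + 3P₂ = 5P₁ → 13P₁ - 3P₂ = 183.
Market 2: 6P₂ - P₁ = 148.
Eliminating P₂: 6×(1) + 3×(2) gives 75P₁ = 1542, so P₁ = 20.56.
Back-substitute into (2): P₂ = (148 + 1×20.56) / 6 = 2107/75.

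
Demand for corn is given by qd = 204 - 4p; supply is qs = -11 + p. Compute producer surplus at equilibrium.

Equilibrium: 204 - 4p = -11 + p gives p* = 43, q* = 32.
Supply starts at p = 11 (where qs = 0).
PS = ½(43 − 11)(32) = 512.

Producer surplus = 512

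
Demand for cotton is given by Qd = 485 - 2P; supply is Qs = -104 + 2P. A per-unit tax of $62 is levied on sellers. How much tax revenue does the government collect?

Pre-tax equilibrium: P* = 147.25, Q* = 190.5.
Tax on sellers shifts supply to Qs = -104 + 2(P − 62) = -228 + 2P.
485 - 2P = -228 + 2P gives buyer price Pb = 178.25; sellers receive Ps = 178.25 − 62 = 116.25.
New quantity: Q = 485 − 2(178.25) = 128.5.
Revenue = 62 × 128.5 = 7967.

Tax revenue = 7967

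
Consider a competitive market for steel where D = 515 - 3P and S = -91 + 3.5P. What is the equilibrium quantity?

Set D = S: 515 - 3P = -91 + 3.5P.
606 = 6.5P, so P* = 1212/13.
Q* = 515 − 3(1212/13) = 3059/13.

Q* = 3059/13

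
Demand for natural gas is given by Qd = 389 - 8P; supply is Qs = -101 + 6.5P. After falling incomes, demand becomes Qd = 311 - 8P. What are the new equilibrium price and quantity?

Original equilibrium: P* = 980/29, Q* = 3441/29.
New equilibrium: 311 - 8P = -101 + 6.5P, so 412 = 14.5P and P' = 824/29; Q' = 311 − 8(824/29) = 2427/29.

P' = 824/29, Q' = 2427/29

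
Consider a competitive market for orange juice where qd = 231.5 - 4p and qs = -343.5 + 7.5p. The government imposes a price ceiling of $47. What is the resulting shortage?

Shortage = 34.5

Equilibrium price would be p* = 50, so the ceiling at 47 binds.
At p = 47: qd = 231.5 − 4(47) = 43.5, qs = -343.5 + 7.5(47) = 9.
Shortage = 43.5 − 9 = 34.5.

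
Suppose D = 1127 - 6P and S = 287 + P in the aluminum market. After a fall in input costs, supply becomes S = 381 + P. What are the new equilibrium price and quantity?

P' = 746/7, Q' = 3413/7

Original equilibrium: P* = 120, Q* = 407.
New equilibrium: 1127 - 6P = 381 + P, so 746 = 7P and P' = 746/7; Q' = 1127 − 6(746/7) = 3413/7.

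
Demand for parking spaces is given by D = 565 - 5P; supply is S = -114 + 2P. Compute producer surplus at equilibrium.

Equilibrium: 565 - 5P = -114 + 2P gives P* = 97, Q* = 80.
Supply starts at P = 57 (where S = 0).
PS = ½(97 − 57)(80) = 1600.

Producer surplus = 1600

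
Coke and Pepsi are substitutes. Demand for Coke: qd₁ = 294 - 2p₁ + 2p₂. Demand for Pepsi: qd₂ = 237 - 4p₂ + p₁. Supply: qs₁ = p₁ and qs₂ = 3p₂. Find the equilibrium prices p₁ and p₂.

p₁ = 2532/19, p₂ = 1005/19

Market 1: 294 - 2p₁ + 2p₂ = p₁ → 3p₁ - 2p₂ = 294.
Market 2: 7p₂ - p₁ = 237.
Eliminating p₂: 7×(1) + 2×(2) gives 19p₁ = 2532, so p₁ = 2532/19.
Back-substitute into (2): p₂ = (237 + 1×2532/19) / 7 = 1005/19.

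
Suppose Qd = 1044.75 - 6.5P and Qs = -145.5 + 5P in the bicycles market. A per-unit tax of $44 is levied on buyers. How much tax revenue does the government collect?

Tax revenue = 250624/23

Pre-tax equilibrium: P* = 103.5, Q* = 372.
Tax on buyers shifts demand to Qd = 1044.75 − 6.5(P + 44) = 758.75 - 6.5P.
758.75 - 6.5P = -145.5 + 5P gives seller price Ps = 3617/46; buyers pay Pb = 3617/46 + 44 = 5641/46.
New quantity: Q = 1044.75 − 6.5(5641/46) = 5696/23.
Revenue = 44 × 5696/23 = 250624/23.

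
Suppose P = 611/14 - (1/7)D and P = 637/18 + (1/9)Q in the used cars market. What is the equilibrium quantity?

Q* = 32.5

Set the two price expressions equal: 611/14 - (1/7)Q = 637/18 + (1/9)Q.
520/63 = (16/63)Q, so Q* = 32.5.
P* = 611/14 − (1/7)(32.5) = 39.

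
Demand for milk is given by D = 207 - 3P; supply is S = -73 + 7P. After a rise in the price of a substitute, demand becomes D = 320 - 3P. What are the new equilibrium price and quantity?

Original equilibrium: P* = 28, Q* = 123.
New equilibrium: 320 - 3P = -73 + 7P, so 393 = 10P and P' = 39.3; Q' = 320 − 3(39.3) = 202.1.

P' = 39.3, Q' = 202.1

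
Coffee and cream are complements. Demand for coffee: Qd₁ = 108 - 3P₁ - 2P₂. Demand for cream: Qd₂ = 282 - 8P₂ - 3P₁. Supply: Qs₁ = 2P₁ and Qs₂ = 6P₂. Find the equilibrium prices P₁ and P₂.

Market 1: 108 - 3P₁ - 2P₂ = 2P₁ → 5P₁ + 2P₂ = 108.
Market 2: 14P₂ + 3P₁ = 282.
Eliminating P₂: 14×(1) − 2×(2) gives 64P₁ = 948, so P₁ = 14.8125.
Back-substitute into (2): P₂ = (282 − 3×14.8125) / 14 = 16.96875.

P₁ = 14.8125, P₂ = 16.96875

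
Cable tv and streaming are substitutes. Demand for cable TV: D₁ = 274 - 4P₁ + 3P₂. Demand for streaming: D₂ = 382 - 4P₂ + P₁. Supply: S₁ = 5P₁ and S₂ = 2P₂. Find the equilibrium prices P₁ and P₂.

P₁ = 930/17, P₂ = 3712/51

Market 1: 274 - 4P₁ + 3P₂ = 5P₁ → 9P₁ - 3P₂ = 274.
Market 2: 6P₂ - P₁ = 382.
Eliminating P₂: 6×(1) + 3×(2) gives 51P₁ = 2790, so P₁ = 930/17.
Back-substitute into (2): P₂ = (382 + 1×930/17) / 6 = 3712/51.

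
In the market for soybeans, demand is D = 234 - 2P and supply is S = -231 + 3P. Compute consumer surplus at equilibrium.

Equilibrium: 234 - 2P = -231 + 3P gives P* = 93, Q* = 48.
Demand choke price (D = 0): P = 117.
CS = ½(117 − 93)(48) = 576.

Consumer surplus = 576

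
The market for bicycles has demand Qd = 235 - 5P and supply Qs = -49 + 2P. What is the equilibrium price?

P* = 284/7

Set Qd = Qs: 235 - 5P = -49 + 2P.
284 = 7P, so P* = 284/7.
Q* = 235 − 5(284/7) = 225/7.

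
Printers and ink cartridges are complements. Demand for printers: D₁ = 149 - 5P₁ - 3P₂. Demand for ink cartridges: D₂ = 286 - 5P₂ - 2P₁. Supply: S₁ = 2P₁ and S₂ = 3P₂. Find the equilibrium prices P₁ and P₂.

Market 1: 149 - 5P₁ - 3P₂ = 2P₁ → 7P₁ + 3P₂ = 149.
Market 2: 8P₂ + 2P₁ = 286.
Eliminating P₂: 8×(1) − 3×(2) gives 50P₁ = 334, so P₁ = 6.68.
Back-substitute into (2): P₂ = (286 − 2×6.68) / 8 = 34.08.

P₁ = 6.68, P₂ = 34.08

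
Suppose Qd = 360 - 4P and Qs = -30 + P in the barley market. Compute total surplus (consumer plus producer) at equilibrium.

Equilibrium: 360 - 4P = -30 + P gives P* = 78, Q* = 48.
Demand choke price: P = 90; supply starts at P = 30.
CS = ½(90 − 78)(48) = 288; PS = ½(78 − 30)(48) = 1152.

Total surplus = 1440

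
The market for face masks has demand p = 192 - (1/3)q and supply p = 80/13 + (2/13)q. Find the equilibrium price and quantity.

p* = 1232/19, q* = 7248/19

Set the two price expressions equal: 192 - (1/3)q = 80/13 + (2/13)q.
2416/13 = (19/39)q, so q* = 7248/19.
p* = 192 − (1/3)(7248/19) = 1232/19.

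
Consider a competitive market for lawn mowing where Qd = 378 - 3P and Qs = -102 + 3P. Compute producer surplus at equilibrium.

Producer surplus = 3174

Equilibrium: 378 - 3P = -102 + 3P gives P* = 80, Q* = 138.
Supply starts at P = 34 (where Qs = 0).
PS = ½(80 − 34)(138) = 3174.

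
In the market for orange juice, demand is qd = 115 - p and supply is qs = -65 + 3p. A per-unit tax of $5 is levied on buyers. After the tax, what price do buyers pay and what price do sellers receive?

Pre-tax equilibrium: p* = 45, q* = 70.
Tax on buyers shifts demand to qd = 115 − 1(p + 5) = 110 - p.
110 - p = -65 + 3p gives seller price ps = 43.75; buyers pay pb = 43.75 + 5 = 48.75.
New quantity: q = 115 − 1(48.75) = 66.25.

Buyers pay $48.75, sellers receive $43.75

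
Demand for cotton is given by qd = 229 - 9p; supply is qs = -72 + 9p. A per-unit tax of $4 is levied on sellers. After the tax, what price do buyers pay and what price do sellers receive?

Buyers pay 337/18, sellers receive 265/18

Pre-tax equilibrium: p* = 301/18, q* = 78.5.
Tax on sellers shifts supply to qs = -72 + 9(p − 4) = -108 + 9p.
229 - 9p = -108 + 9p gives buyer price pb = 337/18; sellers receive ps = 337/18 − 4 = 265/18.
New quantity: q = 229 − 9(337/18) = 60.5.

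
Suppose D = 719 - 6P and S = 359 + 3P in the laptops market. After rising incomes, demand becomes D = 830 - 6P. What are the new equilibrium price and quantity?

P' = 157/3, Q' = 516

Original equilibrium: P* = 40, Q* = 479.
New equilibrium: 830 - 6P = 359 + 3P, so 471 = 9P and P' = 157/3; Q' = 830 − 6(157/3) = 516.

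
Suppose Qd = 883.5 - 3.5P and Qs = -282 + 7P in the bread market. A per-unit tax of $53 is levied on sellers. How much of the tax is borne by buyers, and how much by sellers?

Pre-tax equilibrium: P* = 111, Q* = 495.
Tax on sellers shifts supply to Qs = -282 + 7(P − 53) = -653 + 7P.
883.5 - 3.5P = -653 + 7P gives buyer price Pb = 439/3; sellers receive Ps = 439/3 − 53 = 280/3.
New quantity: Q = 883.5 − 3.5(439/3) = 1114/3.
Buyer burden = 439/3 − 111 = 106/3; seller burden = 111 − 280/3 = 53/3.

Buyers bear 106/3, sellers bear 53/3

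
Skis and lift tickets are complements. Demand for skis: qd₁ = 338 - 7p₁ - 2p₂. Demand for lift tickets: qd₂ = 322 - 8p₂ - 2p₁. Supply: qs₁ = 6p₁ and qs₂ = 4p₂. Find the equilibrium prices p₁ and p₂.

p₁ = 853/38, p₂ = 1755/76

Market 1: 338 - 7p₁ - 2p₂ = 6p₁ → 13p₁ + 2p₂ = 338.
Market 2: 12p₂ + 2p₁ = 322.
Eliminating p₂: 12×(1) − 2×(2) gives 152p₁ = 3412, so p₁ = 853/38.
Back-substitute into (2): p₂ = (322 − 2×853/38) / 12 = 1755/76.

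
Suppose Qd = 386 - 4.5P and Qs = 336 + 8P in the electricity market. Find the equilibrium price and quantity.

P* = 4, Q* = 368

Set Qd = Qs: 386 - 4.5P = 336 + 8P.
50 = 12.5P, so P* = 4.
Q* = 386 − 4.5(4) = 368.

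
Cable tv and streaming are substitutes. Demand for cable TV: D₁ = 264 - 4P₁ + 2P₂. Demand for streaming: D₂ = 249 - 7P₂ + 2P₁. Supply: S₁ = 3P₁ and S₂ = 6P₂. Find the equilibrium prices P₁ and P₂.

P₁ = 1310/29, P₂ = 757/29

Market 1: 264 - 4P₁ + 2P₂ = 3P₁ → 7P₁ - 2P₂ = 264.
Market 2: 13P₂ - 2P₁ = 249.
Eliminating P₂: 13×(1) + 2×(2) gives 87P₁ = 3930, so P₁ = 1310/29.
Back-substitute into (2): P₂ = (249 + 2×1310/29) / 13 = 757/29.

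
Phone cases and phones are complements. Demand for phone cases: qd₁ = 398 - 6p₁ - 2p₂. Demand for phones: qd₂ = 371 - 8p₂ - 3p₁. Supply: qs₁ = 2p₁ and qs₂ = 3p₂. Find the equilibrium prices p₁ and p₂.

Market 1: 398 - 6p₁ - 2p₂ = 2p₁ → 8p₁ + 2p₂ = 398.
Market 2: 11p₂ + 3p₁ = 371.
Eliminating p₂: 11×(1) − 2×(2) gives 82p₁ = 3636, so p₁ = 1818/41.
Back-substitute into (2): p₂ = (371 − 3×1818/41) / 11 = 887/41.

p₁ = 1818/41, p₂ = 887/41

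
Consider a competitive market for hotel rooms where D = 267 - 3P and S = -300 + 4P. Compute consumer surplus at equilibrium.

Equilibrium: 267 - 3P = -300 + 4P gives P* = 81, Q* = 24.
Demand choke price (D = 0): P = 89.
CS = ½(89 − 81)(24) = 96.

Consumer surplus = 96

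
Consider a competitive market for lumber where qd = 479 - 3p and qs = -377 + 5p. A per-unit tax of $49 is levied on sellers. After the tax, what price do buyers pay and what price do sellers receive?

Pre-tax equilibrium: p* = 107, q* = 158.
Tax on sellers shifts supply to qs = -377 + 5(p − 49) = -622 + 5p.
479 - 3p = -622 + 5p gives buyer price pb = 137.625; sellers receive ps = 137.625 − 49 = 88.625.
New quantity: q = 479 − 3(137.625) = 66.125.

Buyers pay $137.625, sellers receive $88.625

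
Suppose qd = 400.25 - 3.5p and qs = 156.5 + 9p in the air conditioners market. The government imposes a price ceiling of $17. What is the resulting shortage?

Shortage = 31.25

Equilibrium price would be p* = 19.5, so the ceiling at 17 binds.
At p = 17: qd = 400.25 − 3.5(17) = 340.75, qs = 156.5 + 9(17) = 309.5.
Shortage = 340.75 − 309.5 = 31.25.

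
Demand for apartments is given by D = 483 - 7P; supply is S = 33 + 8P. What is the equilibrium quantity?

Set D = S: 483 - 7P = 33 + 8P.
450 = 15P, so P* = 30.
Q* = 483 − 7(30) = 273.

Q* = 273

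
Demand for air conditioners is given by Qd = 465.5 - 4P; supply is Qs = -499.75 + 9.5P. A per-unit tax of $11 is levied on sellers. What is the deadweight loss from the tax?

Deadweight loss = 4598/27

Pre-tax equilibrium: P* = 71.5, Q* = 179.5.
Tax on sellers shifts supply to Qs = -499.75 + 9.5(P − 11) = -604.25 + 9.5P.
465.5 - 4P = -604.25 + 9.5P gives buyer price Pb = 4279/54; sellers receive Ps = 4279/54 − 11 = 3685/54.
New quantity: Q = 465.5 − 4(4279/54) = 8021/54.
DWL = ½ × 11 × (179.5 − 8021/54) = 4598/27.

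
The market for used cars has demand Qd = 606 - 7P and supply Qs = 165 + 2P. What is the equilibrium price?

P* = 49

Set Qd = Qs: 606 - 7P = 165 + 2P.
441 = 9P, so P* = 49.
Q* = 606 − 7(49) = 263.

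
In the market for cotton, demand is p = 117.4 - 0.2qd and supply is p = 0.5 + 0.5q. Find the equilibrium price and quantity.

Set the two price expressions equal: 117.4 - 0.2q = 0.5 + 0.5q.
116.9 = 0.7q, so q* = 167.
p* = 117.4 − (0.2)(167) = 84.

p* = 84, q* = 167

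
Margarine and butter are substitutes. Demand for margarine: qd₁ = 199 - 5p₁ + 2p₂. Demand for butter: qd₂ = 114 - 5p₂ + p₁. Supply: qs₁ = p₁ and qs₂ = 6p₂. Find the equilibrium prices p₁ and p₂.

p₁ = 37.765625, p₂ = 13.796875

Market 1: 199 - 5p₁ + 2p₂ = p₁ → 6p₁ - 2p₂ = 199.
Market 2: 11p₂ - p₁ = 114.
Eliminating p₂: 11×(1) + 2×(2) gives 64p₁ = 2417, so p₁ = 37.765625.
Back-substitute into (2): p₂ = (114 + 1×37.765625) / 11 = 13.796875.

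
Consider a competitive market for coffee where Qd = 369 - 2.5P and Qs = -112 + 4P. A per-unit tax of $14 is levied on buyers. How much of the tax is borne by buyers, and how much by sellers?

Pre-tax equilibrium: P* = 74, Q* = 184.
Tax on buyers shifts demand to Qd = 369 − 2.5(P + 14) = 334 - 2.5P.
334 - 2.5P = -112 + 4P gives seller price Ps = 892/13; buyers pay Pb = 892/13 + 14 = 1074/13.
New quantity: Q = 369 − 2.5(1074/13) = 2112/13.
Buyer burden = 1074/13 − 74 = 112/13; seller burden = 74 − 892/13 = 70/13.

Buyers bear 112/13, sellers bear 70/13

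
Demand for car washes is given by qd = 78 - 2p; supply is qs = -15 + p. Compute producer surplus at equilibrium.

Equilibrium: 78 - 2p = -15 + p gives p* = 31, q* = 16.
Supply starts at p = 15 (where qs = 0).
PS = ½(31 − 15)(16) = 128.

Producer surplus = 128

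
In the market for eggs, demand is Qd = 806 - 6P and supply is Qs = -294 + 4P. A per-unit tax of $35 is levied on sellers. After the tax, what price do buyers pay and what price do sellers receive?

Pre-tax equilibrium: P* = 110, Q* = 146.
Tax on sellers shifts supply to Qs = -294 + 4(P − 35) = -434 + 4P.
806 - 6P = -434 + 4P gives buyer price Pb = 124; sellers receive Ps = 124 − 35 = 89.
New quantity: Q = 806 − 6(124) = 62.

Buyers pay $124, sellers receive $89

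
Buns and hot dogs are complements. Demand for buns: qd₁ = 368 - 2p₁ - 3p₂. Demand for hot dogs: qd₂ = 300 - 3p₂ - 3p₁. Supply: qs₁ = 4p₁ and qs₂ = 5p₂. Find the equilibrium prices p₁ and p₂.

Market 1: 368 - 2p₁ - 3p₂ = 4p₁ → 6p₁ + 3p₂ = 368.
Market 2: 8p₂ + 3p₁ = 300.
Eliminating p₂: 8×(1) − 3×(2) gives 39p₁ = 2044, so p₁ = 2044/39.
Back-substitute into (2): p₂ = (300 − 3×2044/39) / 8 = 232/13.

p₁ = 2044/39, p₂ = 232/13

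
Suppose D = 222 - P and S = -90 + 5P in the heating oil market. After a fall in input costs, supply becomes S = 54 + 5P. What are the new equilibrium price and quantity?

Original equilibrium: P* = 52, Q* = 170.
New equilibrium: 222 - P = 54 + 5P, so 168 = 6P and P' = 28; Q' = 222 − 1(28) = 194.

P' = 28, Q' = 194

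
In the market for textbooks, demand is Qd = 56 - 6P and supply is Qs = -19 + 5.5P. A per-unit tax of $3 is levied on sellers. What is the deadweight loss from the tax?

Deadweight loss = 297/23

Pre-tax equilibrium: P* = 150/23, Q* = 388/23.
Tax on sellers shifts supply to Qs = -19 + 5.5(P − 3) = -35.5 + 5.5P.
56 - 6P = -35.5 + 5.5P gives buyer price Pb = 183/23; sellers receive Ps = 183/23 − 3 = 114/23.
New quantity: Q = 56 − 6(183/23) = 190/23.
DWL = ½ × 3 × (388/23 − 190/23) = 297/23.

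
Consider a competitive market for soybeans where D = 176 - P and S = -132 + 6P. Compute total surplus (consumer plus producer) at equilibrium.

Total surplus = 10164

Equilibrium: 176 - P = -132 + 6P gives P* = 44, Q* = 132.
Demand choke price: P = 176; supply starts at P = 22.
CS = ½(176 − 44)(132) = 8712; PS = ½(44 − 22)(132) = 1452.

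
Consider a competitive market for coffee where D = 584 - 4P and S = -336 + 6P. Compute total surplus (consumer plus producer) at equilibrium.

Equilibrium: 584 - 4P = -336 + 6P gives P* = 92, Q* = 216.
Demand choke price: P = 146; supply starts at P = 56.
CS = ½(146 − 92)(216) = 5832; PS = ½(92 − 56)(216) = 3888.

Total surplus = 9720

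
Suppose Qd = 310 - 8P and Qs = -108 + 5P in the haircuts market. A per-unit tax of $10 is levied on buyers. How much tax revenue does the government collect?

Tax revenue = 220

Pre-tax equilibrium: P* = 418/13, Q* = 686/13.
Tax on buyers shifts demand to Qd = 310 − 8(P + 10) = 230 - 8P.
230 - 8P = -108 + 5P gives seller price Ps = 26; buyers pay Pb = 26 + 10 = 36.
New quantity: Q = 310 − 8(36) = 22.
Revenue = 10 × 22 = 220.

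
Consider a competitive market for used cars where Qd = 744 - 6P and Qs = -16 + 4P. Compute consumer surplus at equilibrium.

Equilibrium: 744 - 6P = -16 + 4P gives P* = 76, Q* = 288.
Demand choke price (Qd = 0): P = 124.
CS = ½(124 − 76)(288) = 6912.

Consumer surplus = 6912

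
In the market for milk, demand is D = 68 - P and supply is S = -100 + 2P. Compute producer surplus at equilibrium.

Equilibrium: 68 - P = -100 + 2P gives P* = 56, Q* = 12.
Supply starts at P = 50 (where S = 0).
PS = ½(56 − 50)(12) = 36.

Producer surplus = 36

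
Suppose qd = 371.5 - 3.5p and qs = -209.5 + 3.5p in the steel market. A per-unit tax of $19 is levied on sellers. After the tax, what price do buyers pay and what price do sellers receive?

Pre-tax equilibrium: p* = 83, q* = 81.
Tax on sellers shifts supply to qs = -209.5 + 3.5(p − 19) = -276 + 3.5p.
371.5 - 3.5p = -276 + 3.5p gives buyer price pb = 92.5; sellers receive ps = 92.5 − 19 = 73.5.
New quantity: q = 371.5 − 3.5(92.5) = 47.75.

Buyers pay $92.5, sellers receive $73.5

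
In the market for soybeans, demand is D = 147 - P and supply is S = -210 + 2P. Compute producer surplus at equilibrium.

Producer surplus = 196

Equilibrium: 147 - P = -210 + 2P gives P* = 119, Q* = 28.
Supply starts at P = 105 (where S = 0).
PS = ½(119 − 105)(28) = 196.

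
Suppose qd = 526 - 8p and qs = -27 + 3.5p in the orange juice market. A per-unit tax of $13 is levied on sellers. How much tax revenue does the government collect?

Pre-tax equilibrium: p* = 1106/23, q* = 3250/23.
Tax on sellers shifts supply to qs = -27 + 3.5(p − 13) = -72.5 + 3.5p.
526 - 8p = -72.5 + 3.5p gives buyer price pb = 1197/23; sellers receive ps = 1197/23 − 13 = 898/23.
New quantity: q = 526 − 8(1197/23) = 2522/23.
Revenue = 13 × 2522/23 = 32786/23.

Tax revenue = 32786/23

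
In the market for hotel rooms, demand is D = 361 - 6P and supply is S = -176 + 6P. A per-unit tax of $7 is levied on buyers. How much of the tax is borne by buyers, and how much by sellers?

Pre-tax equilibrium: P* = 44.75, Q* = 92.5.
Tax on buyers shifts demand to D = 361 − 6(P + 7) = 319 - 6P.
319 - 6P = -176 + 6P gives seller price Ps = 41.25; buyers pay Pb = 41.25 + 7 = 48.25.
New quantity: Q = 361 − 6(48.25) = 71.5.
Buyer burden = 48.25 − 44.75 = 3.5; seller burden = 44.75 − 41.25 = 3.5.

Buyers bear $3.5, sellers bear $3.5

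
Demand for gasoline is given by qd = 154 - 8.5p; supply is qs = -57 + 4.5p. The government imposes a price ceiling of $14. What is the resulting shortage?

Equilibrium price would be p* = 211/13, so the ceiling at 14 binds.
At p = 14: qd = 154 − 8.5(14) = 35, qs = -57 + 4.5(14) = 6.
Shortage = 35 − 6 = 29.

Shortage = 29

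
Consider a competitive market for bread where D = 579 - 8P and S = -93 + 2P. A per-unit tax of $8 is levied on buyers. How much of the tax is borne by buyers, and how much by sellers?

Pre-tax equilibrium: P* = 67.2, Q* = 41.4.
Tax on buyers shifts demand to D = 579 − 8(P + 8) = 515 - 8P.
515 - 8P = -93 + 2P gives seller price Ps = 60.8; buyers pay Pb = 60.8 + 8 = 68.8.
New quantity: Q = 579 − 8(68.8) = 28.6.
Buyer burden = 68.8 − 67.2 = 1.6; seller burden = 67.2 − 60.8 = 6.4.

Buyers bear $1.6, sellers bear $6.4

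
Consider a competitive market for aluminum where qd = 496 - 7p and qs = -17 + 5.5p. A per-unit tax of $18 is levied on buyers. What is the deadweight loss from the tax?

Pre-tax equilibrium: p* = 41.04, q* = 208.72.
Tax on buyers shifts demand to qd = 496 − 7(p + 18) = 370 - 7p.
370 - 7p = -17 + 5.5p gives seller price ps = 30.96; buyers pay pb = 30.96 + 18 = 48.96.
New quantity: q = 496 − 7(48.96) = 153.28.
DWL = ½ × 18 × (208.72 − 153.28) = 498.96.

Deadweight loss = 498.96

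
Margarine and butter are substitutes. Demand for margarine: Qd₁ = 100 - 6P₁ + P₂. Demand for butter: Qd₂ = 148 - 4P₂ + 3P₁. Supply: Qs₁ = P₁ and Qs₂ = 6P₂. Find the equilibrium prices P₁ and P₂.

Market 1: 100 - 6P₁ + P₂ = P₁ → 7P₁ - P₂ = 100.
Market 2: 10P₂ - 3P₁ = 148.
Eliminating P₂: 10×(1) + 1×(2) gives 67P₁ = 1148, so P₁ = 1148/67.
Back-substitute into (2): P₂ = (148 + 3×1148/67) / 10 = 1336/67.

P₁ = 1148/67, P₂ = 1336/67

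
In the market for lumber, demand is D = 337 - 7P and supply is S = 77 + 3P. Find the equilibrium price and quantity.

Set D = S: 337 - 7P = 77 + 3P.
260 = 10P, so P* = 26.
Q* = 337 − 7(26) = 155.

P* = 26, Q* = 155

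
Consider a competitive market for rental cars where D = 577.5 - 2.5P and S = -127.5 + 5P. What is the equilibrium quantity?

Q* = 342.5

Set D = S: 577.5 - 2.5P = -127.5 + 5P.
705 = 7.5P, so P* = 94.
Q* = 577.5 − 2.5(94) = 342.5.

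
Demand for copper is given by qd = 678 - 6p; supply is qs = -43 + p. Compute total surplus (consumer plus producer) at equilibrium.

Equilibrium: 678 - 6p = -43 + p gives p* = 103, q* = 60.
Demand choke price: p = 113; supply starts at p = 43.
CS = ½(113 − 103)(60) = 300; PS = ½(103 − 43)(60) = 1800.

Total surplus = 2100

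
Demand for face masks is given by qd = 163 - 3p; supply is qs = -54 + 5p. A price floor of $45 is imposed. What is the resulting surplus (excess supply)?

Surplus = 143

Equilibrium price would be p* = 27.125, so the floor at 45 binds.
At p = 45: qd = 28, qs = 171.
Surplus = 171 − 28 = 143.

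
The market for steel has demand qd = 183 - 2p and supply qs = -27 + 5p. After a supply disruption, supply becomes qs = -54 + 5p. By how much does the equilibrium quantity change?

Δq = -54/7

Original equilibrium: p* = 30, q* = 123.
New equilibrium: 183 - 2p = -54 + 5p, so 237 = 7p and p' = 237/7; q' = 183 − 2(237/7) = 807/7.
Change in quantity: 807/7 − 123 = -54/7.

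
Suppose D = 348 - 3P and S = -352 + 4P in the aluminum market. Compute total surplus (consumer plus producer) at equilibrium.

Equilibrium: 348 - 3P = -352 + 4P gives P* = 100, Q* = 48.
Demand choke price: P = 116; supply starts at P = 88.
CS = ½(116 − 100)(48) = 384; PS = ½(100 − 88)(48) = 288.

Total surplus = 672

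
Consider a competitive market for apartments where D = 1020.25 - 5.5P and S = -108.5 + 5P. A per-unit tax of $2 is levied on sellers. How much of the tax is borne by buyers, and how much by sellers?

Buyers bear 20/21, sellers bear 22/21

Pre-tax equilibrium: P* = 107.5, Q* = 429.
Tax on sellers shifts supply to S = -108.5 + 5(P − 2) = -118.5 + 5P.
1020.25 - 5.5P = -118.5 + 5P gives buyer price Pb = 4555/42; sellers receive Ps = 4555/42 − 2 = 4471/42.
New quantity: Q = 1020.25 − 5.5(4555/42) = 8899/21.
Buyer burden = 4555/42 − 107.5 = 20/21; seller burden = 107.5 − 4471/42 = 22/21.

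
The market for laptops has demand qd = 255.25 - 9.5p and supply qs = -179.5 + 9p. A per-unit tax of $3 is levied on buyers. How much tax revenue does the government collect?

Pre-tax equilibrium: p* = 23.5, q* = 32.
Tax on buyers shifts demand to qd = 255.25 − 9.5(p + 3) = 226.75 - 9.5p.
226.75 - 9.5p = -179.5 + 9p gives seller price ps = 1625/74; buyers pay pb = 1625/74 + 3 = 1847/74.
New quantity: q = 255.25 − 9.5(1847/74) = 671/37.
Revenue = 3 × 671/37 = 2013/37.

Tax revenue = 2013/37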